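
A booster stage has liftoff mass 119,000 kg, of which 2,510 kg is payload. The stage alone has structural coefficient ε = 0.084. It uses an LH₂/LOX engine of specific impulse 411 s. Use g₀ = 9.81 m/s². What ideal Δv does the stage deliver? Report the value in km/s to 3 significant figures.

Δv ≈ 9.15 km/s

Stage wet mass = m₀ − payload = 119,000 − 2,510 = 116,490 kg.
Stage dry mass = ε × stage wet mass = 0.084 × 116,490 = 9,785.16 kg.
Burnout mass m_f = stage dry + payload = 9,785.16 + 2,510 = 12,295.16 kg.
v_e = Isp · g₀ = 411 × 9.81 = 4031.9 m/s.
Δv = v_e · ln(119,000/12,295.16) = 4031.9 × ln(9.679) = 4031.9 × 2.2699 ≈ 9152 m/s.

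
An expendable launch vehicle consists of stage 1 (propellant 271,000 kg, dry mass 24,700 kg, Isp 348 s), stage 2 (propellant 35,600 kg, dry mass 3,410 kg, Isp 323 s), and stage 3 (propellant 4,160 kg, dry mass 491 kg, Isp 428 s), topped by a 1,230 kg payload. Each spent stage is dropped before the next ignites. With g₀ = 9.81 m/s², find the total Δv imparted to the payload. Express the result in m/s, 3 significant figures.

Δv ≈ 15600 m/s

Ignition mass of stage 1 = 271,000+24,700 + 35,600+3,410 + 4,160+491 + 1,230 = 340,591 kg.
Stage 1: m₀ = 340,591 kg, m_f = 340,591 − 271,000 = 69,591 kg; Δv = 348×9.81×ln(4.894) = 3413.9×1.5880 ≈ 5421 m/s.
Stage 2: m₀ = 44,891 kg, m_f = 44,891 − 35,600 = 9,291 kg; Δv = 323×9.81×ln(4.832) = 3168.6×1.5752 ≈ 4991 m/s.
Stage 3: m₀ = 5,881 kg, m_f = 5,881 − 4,160 = 1,721 kg; Δv = 428×9.81×ln(3.417) = 4198.7×1.2288 ≈ 5159 m/s.
Total Δv = 5421 + 4991 + 5159 = 15571 m/s.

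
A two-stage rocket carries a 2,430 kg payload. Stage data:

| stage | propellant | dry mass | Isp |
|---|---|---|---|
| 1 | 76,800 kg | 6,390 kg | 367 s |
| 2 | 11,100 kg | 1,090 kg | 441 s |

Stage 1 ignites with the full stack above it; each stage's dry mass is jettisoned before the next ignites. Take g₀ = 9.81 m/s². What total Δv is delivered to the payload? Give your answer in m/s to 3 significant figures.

Ignition mass of stage 1 = 76,800+6,390 + 11,100+1,090 + 2,430 = 97,810 kg.
Stage 1: m₀ = 97,810 kg, m_f = 97,810 − 76,800 = 21,010 kg; Δv = 367×9.81×ln(4.655) = 3600.3×1.5380 ≈ 5537 m/s.
Stage 2: m₀ = 14,620 kg, m_f = 14,620 − 11,100 = 3,520 kg; Δv = 441×9.81×ln(4.153) = 4326.2×1.4239 ≈ 6160 m/s.
Total Δv = 5537 + 6160 = 11697 m/s.

Δv ≈ 11700 m/s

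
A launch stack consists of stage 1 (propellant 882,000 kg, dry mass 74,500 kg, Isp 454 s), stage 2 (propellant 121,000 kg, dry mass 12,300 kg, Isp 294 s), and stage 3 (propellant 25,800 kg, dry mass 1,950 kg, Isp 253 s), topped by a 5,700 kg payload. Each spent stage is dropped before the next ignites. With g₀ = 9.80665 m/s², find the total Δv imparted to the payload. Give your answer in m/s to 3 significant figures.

Ignition mass of stage 1 = 882,000+74,500 + 121,000+12,300 + 25,800+1,950 + 5,700 = 1,123,250 kg.
Stage 1: m₀ = 1,123,250 kg, m_f = 1,123,250 − 882,000 = 241,250 kg; Δv = 454×9.80665×ln(4.656) = 4452.2×1.5381 ≈ 6848 m/s.
Stage 2: m₀ = 166,750 kg, m_f = 166,750 − 121,000 = 45,750 kg; Δv = 294×9.80665×ln(3.645) = 2883.2×1.2933 ≈ 3729 m/s.
Stage 3: m₀ = 33,450 kg, m_f = 33,450 − 25,800 = 7,650 kg; Δv = 253×9.80665×ln(4.373) = 2481.1×1.4753 ≈ 3660 m/s.
Total Δv = 6848 + 3729 + 3660 = 14237 m/s.

Δv ≈ 14200 m/s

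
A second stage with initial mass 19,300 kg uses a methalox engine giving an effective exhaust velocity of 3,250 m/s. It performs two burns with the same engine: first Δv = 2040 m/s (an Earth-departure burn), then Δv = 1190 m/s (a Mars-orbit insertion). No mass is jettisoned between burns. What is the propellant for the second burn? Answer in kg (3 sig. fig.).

propellant for the second burn ≈ 3160 kg

After the first burn: m = 19300 × exp(−2040/3250.0) = 19300 × 0.53382 = 10,302.7 kg.
After the second burn: m = 10,302.7 × exp(−1190/3250.0) = 10,302.7 × 0.69340 = 7,143.89 kg.
Second-burn propellant = 10,302.7 − 7,143.89 = 3,158.81 kg.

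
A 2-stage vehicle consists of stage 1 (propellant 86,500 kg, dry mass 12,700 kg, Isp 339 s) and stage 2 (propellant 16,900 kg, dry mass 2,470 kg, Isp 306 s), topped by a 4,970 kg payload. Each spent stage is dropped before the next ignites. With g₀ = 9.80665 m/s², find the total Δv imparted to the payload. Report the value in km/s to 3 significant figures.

Ignition mass of stage 1 = 86,500+12,700 + 16,900+2,470 + 4,970 = 123,540 kg.
Stage 1: m₀ = 123,540 kg, m_f = 123,540 − 86,500 = 37,040 kg; Δv = 339×9.80665×ln(3.335) = 3324.5×1.2046 ≈ 4005 m/s.
Stage 2: m₀ = 24,340 kg, m_f = 24,340 − 16,900 = 7,440 kg; Δv = 306×9.80665×ln(3.272) = 3000.8×1.1853 ≈ 3557 m/s.
Total Δv = 4005 + 3557 = 7562 m/s.

Δv ≈ 7.56 km/s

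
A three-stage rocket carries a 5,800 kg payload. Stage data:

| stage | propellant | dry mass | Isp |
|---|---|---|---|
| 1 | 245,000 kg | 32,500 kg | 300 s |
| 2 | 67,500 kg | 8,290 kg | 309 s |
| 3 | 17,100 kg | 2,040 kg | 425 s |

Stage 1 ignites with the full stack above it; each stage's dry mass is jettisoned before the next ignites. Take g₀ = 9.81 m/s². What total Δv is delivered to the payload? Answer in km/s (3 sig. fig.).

Ignition mass of stage 1 = 245,000+32,500 + 67,500+8,290 + 17,100+2,040 + 5,800 = 378,230 kg.
Stage 1: m₀ = 378,230 kg, m_f = 378,230 − 245,000 = 133,230 kg; Δv = 300×9.81×ln(2.839) = 2943.0×1.0434 ≈ 3071 m/s.
Stage 2: m₀ = 100,730 kg, m_f = 100,730 − 67,500 = 33,230 kg; Δv = 309×9.81×ln(3.031) = 3031.3×1.1090 ≈ 3362 m/s.
Stage 3: m₀ = 24,940 kg, m_f = 24,940 − 17,100 = 7,840 kg; Δv = 425×9.81×ln(3.181) = 4169.2×1.1572 ≈ 4825 m/s.
Total Δv = 3071 + 3362 + 4825 = 11258 m/s.

Δv ≈ 11.3 km/s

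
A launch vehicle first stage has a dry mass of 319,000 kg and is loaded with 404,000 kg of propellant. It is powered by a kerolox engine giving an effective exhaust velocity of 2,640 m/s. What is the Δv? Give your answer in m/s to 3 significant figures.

m₀ = m_dry + m_prop = 319,000 + 404,000 = 723,000 kg.
Using Δv = v_e ln(m₀/m_f): Δv = v_e · ln(m₀/m_f) = 2640.0 × ln(2.266) = 2640.0 × 0.8182 ≈ 2160.1 m/s.

Δv ≈ 2160 m/s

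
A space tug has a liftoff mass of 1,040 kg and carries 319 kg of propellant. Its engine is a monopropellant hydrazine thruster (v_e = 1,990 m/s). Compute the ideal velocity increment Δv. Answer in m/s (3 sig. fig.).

Δv ≈ 729 m/s

m_f = m₀ − m_prop = 1,040 − 319 = 721 kg.
Δv = v_e · ln(m₀/m_f) = 1990.0 × ln(1.442) = 1990.0 × 0.3663 ≈ 729.0 m/s.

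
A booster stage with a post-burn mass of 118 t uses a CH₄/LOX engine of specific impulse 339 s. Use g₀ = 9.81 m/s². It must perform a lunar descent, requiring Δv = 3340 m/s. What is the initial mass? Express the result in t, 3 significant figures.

v_e = Isp · g₀ = 339 × 9.81 = 3325.6 m/s.
By the Tsiolkovsky rocket equation, m₀/m_f = exp(Δv / v_e) = exp(3340 / 3325.6) = exp(1.0043) = 2.7301.
m₀ = m_f × 2.7301 = 118 × 2.7301 = 322.152 t.

initial mass ≈ 322 t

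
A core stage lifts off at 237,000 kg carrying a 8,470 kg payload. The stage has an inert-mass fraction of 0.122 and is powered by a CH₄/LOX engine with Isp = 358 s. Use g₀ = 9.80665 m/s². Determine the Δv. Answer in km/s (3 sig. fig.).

Δv ≈ 6.58 km/s

Stage wet mass = m₀ − payload = 237,000 − 8,470 = 228,530 kg.
Stage dry mass = ε × stage wet mass = 0.122 × 228,530 = 27,880.7 kg.
Burnout mass m_f = stage dry + payload = 27,880.7 + 8,470 = 36,350.7 kg.
v_e = Isp · g₀ = 358 × 9.80665 = 3510.8 m/s.
Using Δv = v_e ln(m₀/m_f): Δv = v_e · ln(237,000/36,350.7) = 3510.8 × ln(6.52) = 3510.8 × 1.8748 ≈ 6582 m/s.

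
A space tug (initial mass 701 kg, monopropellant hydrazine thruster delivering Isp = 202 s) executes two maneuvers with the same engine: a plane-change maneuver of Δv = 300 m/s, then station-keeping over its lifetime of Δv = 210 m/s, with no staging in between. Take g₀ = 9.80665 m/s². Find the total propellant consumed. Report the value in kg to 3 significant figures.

v_e = Isp · g₀ = 202 × 9.80665 = 1980.9 m/s.
After the first burn: m = 701 × exp(−300/1980.9) = 701 × 0.85947 = 602.488 kg.
After the second burn: m = 602.488 × exp(−210/1980.9) = 602.488 × 0.89942 = 541.89 kg.
Total propellant = m₀ − m_final = 701 − 541.89 = 159.11 kg.

total propellant consumed ≈ 159 kg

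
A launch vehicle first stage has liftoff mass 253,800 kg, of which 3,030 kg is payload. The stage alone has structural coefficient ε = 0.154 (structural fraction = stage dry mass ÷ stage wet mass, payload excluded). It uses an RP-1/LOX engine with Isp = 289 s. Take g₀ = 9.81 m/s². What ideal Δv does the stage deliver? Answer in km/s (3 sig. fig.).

Δv ≈ 5.12 km/s

Stage wet mass = m₀ − payload = 253,800 − 3,030 = 250,770 kg.
Stage dry mass = ε × stage wet mass = 0.154 × 250,770 = 38,618.6 kg.
Burnout mass m_f = stage dry + payload = 38,618.6 + 3,030 = 41,648.6 kg.
v_e = Isp · g₀ = 289 × 9.81 = 2835.1 m/s.
Δv = v_e · ln(253,800/41,648.6) = 2835.1 × ln(6.094) = 2835.1 × 1.8073 ≈ 5124 m/s.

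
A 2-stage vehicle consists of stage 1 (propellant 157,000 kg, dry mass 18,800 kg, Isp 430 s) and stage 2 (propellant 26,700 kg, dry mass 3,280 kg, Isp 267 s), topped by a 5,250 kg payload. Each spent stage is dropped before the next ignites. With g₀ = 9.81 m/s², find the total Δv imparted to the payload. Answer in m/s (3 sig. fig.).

Ignition mass of stage 1 = 157,000+18,800 + 26,700+3,280 + 5,250 = 211,030 kg.
Stage 1: m₀ = 211,030 kg, m_f = 211,030 − 157,000 = 54,030 kg; Δv = 430×9.81×ln(3.906) = 4218.3×1.3625 ≈ 5747 m/s.
Stage 2: m₀ = 35,230 kg, m_f = 35,230 − 26,700 = 8,530 kg; Δv = 267×9.81×ln(4.13) = 2619.3×1.4183 ≈ 3715 m/s.
Total Δv = 5747 + 3715 = 9462 m/s.

Δv ≈ 9460 m/s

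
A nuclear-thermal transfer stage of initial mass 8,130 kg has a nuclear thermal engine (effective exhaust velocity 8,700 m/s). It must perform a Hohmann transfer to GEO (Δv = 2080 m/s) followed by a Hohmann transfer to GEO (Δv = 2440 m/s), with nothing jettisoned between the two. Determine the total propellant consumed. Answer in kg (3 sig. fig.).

total propellant consumed ≈ 3290 kg

After the first burn: m = 8130 × exp(−2080/8700.0) = 8130 × 0.78735 = 6,401.16 kg.
After the second burn: m = 6,401.16 × exp(−2440/8700.0) = 6,401.16 × 0.75544 = 4,835.69 kg.
Total propellant = m₀ − m_final = 8130 − 4,835.69 = 3,294.31 kg.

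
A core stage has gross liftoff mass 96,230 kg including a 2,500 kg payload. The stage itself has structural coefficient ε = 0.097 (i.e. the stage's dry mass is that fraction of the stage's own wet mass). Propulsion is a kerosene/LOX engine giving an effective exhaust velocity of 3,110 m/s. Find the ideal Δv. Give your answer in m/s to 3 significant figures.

Δv ≈ 6580 m/s

Stage wet mass = m₀ − payload = 96,230 − 2,500 = 93,730 kg.
Stage dry mass = ε × stage wet mass = 0.097 × 93,730 = 9,091.81 kg.
Burnout mass m_f = stage dry + payload = 9,091.81 + 2,500 = 11,591.81 kg.
By the Tsiolkovsky rocket equation, Δv = v_e · ln(96,230/11,591.81) = 3110.0 × ln(8.302) = 3110.0 × 2.1164 ≈ 6582 m/s.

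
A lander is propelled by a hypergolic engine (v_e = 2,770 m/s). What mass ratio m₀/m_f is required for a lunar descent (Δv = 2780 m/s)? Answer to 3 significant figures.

mass ratio ≈ 2.73

By the Tsiolkovsky rocket equation, m₀/m_f = exp(Δv / v_e) = exp(2780 / 2770.0) = exp(1.0036) = 2.7281.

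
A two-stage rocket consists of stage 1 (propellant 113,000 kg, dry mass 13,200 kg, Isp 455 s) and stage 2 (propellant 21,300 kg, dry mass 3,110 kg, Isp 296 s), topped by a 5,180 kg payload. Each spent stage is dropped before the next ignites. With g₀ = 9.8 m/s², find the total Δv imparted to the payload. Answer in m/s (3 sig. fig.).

Δv ≈ 9450 m/s

Ignition mass of stage 1 = 113,000+13,200 + 21,300+3,110 + 5,180 = 155,790 kg.
Stage 1: m₀ = 155,790 kg, m_f = 155,790 − 113,000 = 42,790 kg; Δv = 455×9.8×ln(3.641) = 4459.0×1.2922 ≈ 5762 m/s.
Stage 2: m₀ = 29,590 kg, m_f = 29,590 − 21,300 = 8,290 kg; Δv = 296×9.8×ln(3.569) = 2900.8×1.2724 ≈ 3691 m/s.
Total Δv = 5762 + 3691 = 9453 m/s.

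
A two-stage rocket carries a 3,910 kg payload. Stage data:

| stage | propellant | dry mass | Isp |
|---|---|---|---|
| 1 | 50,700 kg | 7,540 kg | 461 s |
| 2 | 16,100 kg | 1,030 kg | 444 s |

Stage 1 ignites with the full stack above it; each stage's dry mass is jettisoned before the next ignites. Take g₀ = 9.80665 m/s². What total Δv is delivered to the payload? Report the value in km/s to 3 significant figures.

Ignition mass of stage 1 = 50,700+7,540 + 16,100+1,030 + 3,910 = 79,280 kg.
Stage 1: m₀ = 79,280 kg, m_f = 79,280 − 50,700 = 28,580 kg; Δv = 461×9.80665×ln(2.774) = 4520.9×1.0203 ≈ 4613 m/s.
Stage 2: m₀ = 21,040 kg, m_f = 21,040 − 16,100 = 4,940 kg; Δv = 444×9.80665×ln(4.259) = 4354.2×1.4491 ≈ 6309 m/s.
Total Δv = 4613 + 6309 = 10922 m/s.

Δv ≈ 10.9 km/s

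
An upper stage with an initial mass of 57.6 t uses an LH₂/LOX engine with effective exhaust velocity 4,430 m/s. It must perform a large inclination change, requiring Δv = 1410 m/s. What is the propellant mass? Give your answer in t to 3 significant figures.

From the ideal rocket equation, m₀/m_f = exp(Δv / v_e) = exp(1410 / 4430.0) = exp(0.3183) = 1.3748.
m_f = 57.6 / 1.3748 = 41.897 t, so propellant = m₀ − m_f = 57.6 − 41.897 = 15.703 t.

propellant mass ≈ 15.7 t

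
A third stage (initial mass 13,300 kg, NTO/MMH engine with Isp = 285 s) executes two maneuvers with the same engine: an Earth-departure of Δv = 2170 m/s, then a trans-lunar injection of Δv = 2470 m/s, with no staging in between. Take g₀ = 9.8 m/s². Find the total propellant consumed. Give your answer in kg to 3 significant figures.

total propellant consumed ≈ 10800 kg

v_e = Isp · g₀ = 285 × 9.8 = 2793.0 m/s.
After the first burn: m = 13300 × exp(−2170/2793.0) = 13300 × 0.45981 = 6,115.47 kg.
After the second burn: m = 6,115.47 × exp(−2470/2793.0) = 6,115.47 × 0.41298 = 2,525.57 kg.
Total propellant = m₀ − m_final = 13300 − 2,525.57 = 10,774.43 kg.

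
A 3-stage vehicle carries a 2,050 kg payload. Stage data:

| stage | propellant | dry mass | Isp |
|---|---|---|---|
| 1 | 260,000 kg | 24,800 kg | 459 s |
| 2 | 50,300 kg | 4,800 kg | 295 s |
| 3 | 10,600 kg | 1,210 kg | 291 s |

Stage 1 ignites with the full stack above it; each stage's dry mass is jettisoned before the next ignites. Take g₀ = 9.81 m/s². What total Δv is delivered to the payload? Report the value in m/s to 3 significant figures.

Ignition mass of stage 1 = 260,000+24,800 + 50,300+4,800 + 10,600+1,210 + 2,050 = 353,760 kg.
Stage 1: m₀ = 353,760 kg, m_f = 353,760 − 260,000 = 93,760 kg; Δv = 459×9.81×ln(3.773) = 4502.8×1.3279 ≈ 5979 m/s.
Stage 2: m₀ = 68,960 kg, m_f = 68,960 − 50,300 = 18,660 kg; Δv = 295×9.81×ln(3.696) = 2894.0×1.3071 ≈ 3783 m/s.
Stage 3: m₀ = 13,860 kg, m_f = 13,860 − 10,600 = 3,260 kg; Δv = 291×9.81×ln(4.252) = 2854.7×1.4473 ≈ 4132 m/s.
Total Δv = 5979 + 3783 + 4132 = 13894 m/s.

Δv ≈ 13900 m/s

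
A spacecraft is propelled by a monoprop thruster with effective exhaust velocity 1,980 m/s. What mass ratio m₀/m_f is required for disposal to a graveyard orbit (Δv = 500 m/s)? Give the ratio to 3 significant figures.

Rocket equation: m₀/m_f = exp(Δv / v_e) = exp(500 / 1980.0) = exp(0.2525) = 1.2873.

mass ratio ≈ 1.29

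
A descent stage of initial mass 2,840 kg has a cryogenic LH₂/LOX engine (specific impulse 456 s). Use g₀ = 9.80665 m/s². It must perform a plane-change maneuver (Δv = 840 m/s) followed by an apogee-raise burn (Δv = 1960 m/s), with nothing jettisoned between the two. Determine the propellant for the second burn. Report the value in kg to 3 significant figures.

v_e = Isp · g₀ = 456 × 9.80665 = 4471.8 m/s.
After the first burn: m = 2840 × exp(−840/4471.8) = 2840 × 0.82875 = 2,353.65 kg.
After the second burn: m = 2,353.65 × exp(−1960/4471.8) = 2,353.65 × 0.64513 = 1,518.41 kg.
Second-burn propellant = 2,353.65 − 1,518.41 = 835.24 kg.

propellant for the second burn ≈ 835 kg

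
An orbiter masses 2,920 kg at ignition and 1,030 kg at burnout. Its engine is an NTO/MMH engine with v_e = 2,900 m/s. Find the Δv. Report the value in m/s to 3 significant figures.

Rocket equation: Δv = v_e · ln(m₀/m_f) = 2900.0 × ln(2.835) = 2900.0 × 1.0420 ≈ 3021.9 m/s.

Δv ≈ 3020 m/s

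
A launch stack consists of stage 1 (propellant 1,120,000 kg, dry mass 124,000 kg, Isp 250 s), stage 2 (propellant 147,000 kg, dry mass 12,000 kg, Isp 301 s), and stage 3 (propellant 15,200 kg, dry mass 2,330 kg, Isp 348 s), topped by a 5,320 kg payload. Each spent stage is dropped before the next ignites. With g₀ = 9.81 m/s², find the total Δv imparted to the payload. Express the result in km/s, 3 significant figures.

Δv ≈ 12.4 km/s

Ignition mass of stage 1 = 1,120,000+124,000 + 147,000+12,000 + 15,200+2,330 + 5,320 = 1,425,850 kg.
Stage 1: m₀ = 1,425,850 kg, m_f = 1,425,850 − 1,120,000 = 305,850 kg; Δv = 250×9.81×ln(4.662) = 2452.5×1.5394 ≈ 3775 m/s.
Stage 2: m₀ = 181,850 kg, m_f = 181,850 − 147,000 = 34,850 kg; Δv = 301×9.81×ln(5.218) = 2952.8×1.6521 ≈ 4878 m/s.
Stage 3: m₀ = 22,850 kg, m_f = 22,850 − 15,200 = 7,650 kg; Δv = 348×9.81×ln(2.987) = 3413.9×1.0942 ≈ 3736 m/s.
Total Δv = 3775 + 4878 + 3736 = 12389 m/s.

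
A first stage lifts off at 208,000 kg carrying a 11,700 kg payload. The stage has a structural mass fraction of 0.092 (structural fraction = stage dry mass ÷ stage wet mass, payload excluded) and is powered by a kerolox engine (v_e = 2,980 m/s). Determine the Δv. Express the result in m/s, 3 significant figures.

Δv ≈ 5790 m/s

Stage wet mass = m₀ − payload = 208,000 − 11,700 = 196,300 kg.
Stage dry mass = ε × stage wet mass = 0.092 × 196,300 = 18,059.6 kg.
Burnout mass m_f = stage dry + payload = 18,059.6 + 11,700 = 29,759.6 kg.
Using Δv = v_e ln(m₀/m_f): Δv = v_e · ln(208,000/29,759.6) = 2980.0 × ln(6.989) = 2980.0 × 1.9444 ≈ 5794 m/s.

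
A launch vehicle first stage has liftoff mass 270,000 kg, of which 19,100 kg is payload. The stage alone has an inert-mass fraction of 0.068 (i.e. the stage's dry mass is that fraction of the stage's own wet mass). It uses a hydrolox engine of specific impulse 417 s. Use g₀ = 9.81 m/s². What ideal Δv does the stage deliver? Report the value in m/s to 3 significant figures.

Stage wet mass = m₀ − payload = 270,000 − 19,100 = 250,900 kg.
Stage dry mass = ε × stage wet mass = 0.068 × 250,900 = 17,061.2 kg.
Burnout mass m_f = stage dry + payload = 17,061.2 + 19,100 = 36,161.2 kg.
v_e = Isp · g₀ = 417 × 9.81 = 4090.8 m/s.
From the ideal rocket equation, Δv = v_e · ln(270,000/36,161.2) = 4090.8 × ln(7.467) = 4090.8 × 2.0104 ≈ 8224 m/s.

Δv ≈ 8220 m/s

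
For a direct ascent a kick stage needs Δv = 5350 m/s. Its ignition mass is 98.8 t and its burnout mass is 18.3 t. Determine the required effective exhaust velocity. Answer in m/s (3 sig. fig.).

ln(m₀/m_f) = ln(98800/18300) = ln(5.399) = 1.6862.
v_e = Δv / ln(m₀/m_f) = 5350 / 1.6862 = 3172.8 m/s.

v_e ≈ 3170 m/s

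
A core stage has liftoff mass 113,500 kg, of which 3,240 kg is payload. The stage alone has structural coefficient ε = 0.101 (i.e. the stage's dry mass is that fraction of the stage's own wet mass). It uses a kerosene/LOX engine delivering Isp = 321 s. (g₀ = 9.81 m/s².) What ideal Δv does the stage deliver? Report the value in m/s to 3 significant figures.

Δv ≈ 6510 m/s

Stage wet mass = m₀ − payload = 113,500 − 3,240 = 110,260 kg.
Stage dry mass = ε × stage wet mass = 0.101 × 110,260 = 11,136.3 kg.
Burnout mass m_f = stage dry + payload = 11,136.3 + 3,240 = 14,376.3 kg.
v_e = Isp · g₀ = 321 × 9.81 = 3149.0 m/s.
Δv = v_e · ln(113,500/14,376.3) = 3149.0 × ln(7.895) = 3149.0 × 2.0662 ≈ 6507 m/s.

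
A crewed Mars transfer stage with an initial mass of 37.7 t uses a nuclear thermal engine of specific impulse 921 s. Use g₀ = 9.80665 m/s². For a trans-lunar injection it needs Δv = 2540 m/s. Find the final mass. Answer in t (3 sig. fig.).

v_e = Isp · g₀ = 921 × 9.80665 = 9031.9 m/s.
Using Δv = v_e ln(m₀/m_f): m₀/m_f = exp(Δv / v_e) = exp(2540 / 9031.9) = exp(0.2812) = 1.3248.
m_f = m₀ / 1.3248 = 37.7 / 1.3248 = 28.4571 t.

final mass ≈ 28.5 t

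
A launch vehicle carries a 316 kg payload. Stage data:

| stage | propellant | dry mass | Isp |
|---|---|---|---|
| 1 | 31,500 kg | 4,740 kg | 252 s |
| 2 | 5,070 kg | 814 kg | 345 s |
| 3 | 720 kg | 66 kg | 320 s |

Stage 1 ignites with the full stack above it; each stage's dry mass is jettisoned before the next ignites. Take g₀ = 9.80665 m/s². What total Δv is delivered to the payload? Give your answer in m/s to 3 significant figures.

Ignition mass of stage 1 = 31,500+4,740 + 5,070+814 + 720+66 + 316 = 43,226 kg.
Stage 1: m₀ = 43,226 kg, m_f = 43,226 − 31,500 = 11,726 kg; Δv = 252×9.80665×ln(3.686) = 2471.3×1.3046 ≈ 3224 m/s.
Stage 2: m₀ = 6,986 kg, m_f = 6,986 − 5,070 = 1,916 kg; Δv = 345×9.80665×ln(3.646) = 3383.3×1.2937 ≈ 4377 m/s.
Stage 3: m₀ = 1,102 kg, m_f = 1,102 − 720 = 382 kg; Δv = 320×9.80665×ln(2.885) = 3138.1×1.0595 ≈ 3325 m/s.
Total Δv = 3224 + 4377 + 3325 = 10926 m/s.

Δv ≈ 10900 m/s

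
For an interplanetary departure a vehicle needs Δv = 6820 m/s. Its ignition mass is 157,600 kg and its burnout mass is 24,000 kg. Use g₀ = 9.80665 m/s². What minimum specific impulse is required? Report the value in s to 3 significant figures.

ln(m₀/m_f) = ln(157600/24000) = ln(6.567) = 1.8820.
Rocket equation: v_e = Δv / ln(m₀/m_f) = 6820 / 1.8820 = 3623.8 m/s.
Isp = v_e / g₀ = 3623.8 / 9.80665 = 369.5 s.

Isp ≈ 370 s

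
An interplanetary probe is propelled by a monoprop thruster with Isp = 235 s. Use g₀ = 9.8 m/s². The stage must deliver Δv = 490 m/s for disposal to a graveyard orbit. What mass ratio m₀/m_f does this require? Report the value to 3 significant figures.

v_e = Isp · g₀ = 235 × 9.8 = 2303.0 m/s.
m₀/m_f = exp(Δv / v_e) = exp(490 / 2303.0) = exp(0.2128) = 1.2371.

mass ratio ≈ 1.24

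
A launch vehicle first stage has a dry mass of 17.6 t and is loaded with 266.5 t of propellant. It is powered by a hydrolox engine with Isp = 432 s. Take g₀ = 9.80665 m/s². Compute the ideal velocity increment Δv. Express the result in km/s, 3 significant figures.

Δv ≈ 11.8 km/s

v_e = Isp · g₀ = 432 × 9.80665 = 4236.5 m/s.
m₀ = m_dry + m_prop = 17.6 + 266.5 = 284.1 t.
From the ideal rocket equation, Δv = v_e · ln(m₀/m_f) = 4236.5 × ln(16.14) = 4236.5 × 2.7814 ≈ 11783.4 m/s.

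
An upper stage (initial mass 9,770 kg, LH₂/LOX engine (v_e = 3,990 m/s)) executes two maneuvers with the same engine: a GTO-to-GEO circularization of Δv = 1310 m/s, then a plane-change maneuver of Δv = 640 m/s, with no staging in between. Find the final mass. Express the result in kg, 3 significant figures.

After the first burn: m = 9770 × exp(−1310/3990.0) = 9770 × 0.72013 = 7,035.67 kg.
After the second burn: m = 7,035.67 × exp(−640/3990.0) = 7,035.67 × 0.85180 = 5,992.98 kg.

final mass ≈ 5990 kg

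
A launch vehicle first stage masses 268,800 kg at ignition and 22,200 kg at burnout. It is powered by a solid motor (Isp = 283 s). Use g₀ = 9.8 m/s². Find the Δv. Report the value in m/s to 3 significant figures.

Δv ≈ 6920 m/s

v_e = Isp · g₀ = 283 × 9.8 = 2773.4 m/s.
Δv = v_e · ln(m₀/m_f) = 2773.4 × ln(12.11) = 2773.4 × 2.4939 ≈ 6916.5 m/s.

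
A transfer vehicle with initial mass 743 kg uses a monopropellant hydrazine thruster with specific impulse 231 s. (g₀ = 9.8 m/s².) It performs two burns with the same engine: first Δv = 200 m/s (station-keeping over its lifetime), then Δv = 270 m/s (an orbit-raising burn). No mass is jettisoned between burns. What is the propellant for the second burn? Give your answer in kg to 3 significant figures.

propellant for the second burn ≈ 76.5 kg

v_e = Isp · g₀ = 231 × 9.8 = 2263.8 m/s.
After the first burn: m = 743 × exp(−200/2263.8) = 743 × 0.91544 = 680.172 kg.
After the second burn: m = 680.172 × exp(−270/2263.8) = 680.172 × 0.88757 = 603.7 kg.
Second-burn propellant = 680.172 − 603.7 = 76.472 kg.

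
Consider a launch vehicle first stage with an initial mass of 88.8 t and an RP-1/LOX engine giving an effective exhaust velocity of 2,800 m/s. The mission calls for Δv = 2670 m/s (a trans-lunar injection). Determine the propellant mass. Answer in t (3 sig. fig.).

propellant mass ≈ 54.6 t

By the Tsiolkovsky rocket equation, m₀/m_f = exp(Δv / v_e) = exp(2670 / 2800.0) = exp(0.9536) = 2.5950.
m_f = 88.8 / 2.5950 = 34.2197 t, so propellant = m₀ − m_f = 88.8 − 34.2197 = 54.5803 t.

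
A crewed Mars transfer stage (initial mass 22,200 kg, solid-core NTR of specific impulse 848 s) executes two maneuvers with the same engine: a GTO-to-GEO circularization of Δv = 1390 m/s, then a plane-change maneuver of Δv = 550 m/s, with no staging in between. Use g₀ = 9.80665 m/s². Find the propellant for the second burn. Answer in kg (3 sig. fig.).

v_e = Isp · g₀ = 848 × 9.80665 = 8316.0 m/s.
After the first burn: m = 22200 × exp(−1390/8316.0) = 22200 × 0.84608 = 18,783 kg.
After the second burn: m = 18,783 × exp(−550/8316.0) = 18,783 × 0.93600 = 17,580.9 kg.
Second-burn propellant = 18,783 − 17,580.9 = 1,202.1 kg.

propellant for the second burn ≈ 1200 kg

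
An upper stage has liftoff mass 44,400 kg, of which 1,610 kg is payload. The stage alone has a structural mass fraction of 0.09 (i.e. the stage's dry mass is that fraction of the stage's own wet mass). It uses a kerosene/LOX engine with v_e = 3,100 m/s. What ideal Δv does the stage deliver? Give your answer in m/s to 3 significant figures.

Δv ≈ 6500 m/s

Stage wet mass = m₀ − payload = 44,400 − 1,610 = 42,790 kg.
Stage dry mass = ε × stage wet mass = 0.09 × 42,790 = 3,851.1 kg.
Burnout mass m_f = stage dry + payload = 3,851.1 + 1,610 = 5,461.1 kg.
By the Tsiolkovsky rocket equation, Δv = v_e · ln(44,400/5,461.1) = 3100.0 × ln(8.13) = 3100.0 × 2.0956 ≈ 6496 m/s.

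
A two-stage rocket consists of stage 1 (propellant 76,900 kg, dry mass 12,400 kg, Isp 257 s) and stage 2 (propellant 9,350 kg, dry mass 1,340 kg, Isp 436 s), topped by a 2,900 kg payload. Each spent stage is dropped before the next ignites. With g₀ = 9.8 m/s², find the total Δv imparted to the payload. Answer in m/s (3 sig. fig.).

Ignition mass of stage 1 = 76,900+12,400 + 9,350+1,340 + 2,900 = 102,890 kg.
Stage 1: m₀ = 102,890 kg, m_f = 102,890 − 76,900 = 25,990 kg; Δv = 257×9.8×ln(3.959) = 2518.6×1.3759 ≈ 3465 m/s.
Stage 2: m₀ = 13,590 kg, m_f = 13,590 − 9,350 = 4,240 kg; Δv = 436×9.8×ln(3.205) = 4272.8×1.1648 ≈ 4977 m/s.
Total Δv = 3465 + 4977 = 8442 m/s.

Δv ≈ 8440 m/s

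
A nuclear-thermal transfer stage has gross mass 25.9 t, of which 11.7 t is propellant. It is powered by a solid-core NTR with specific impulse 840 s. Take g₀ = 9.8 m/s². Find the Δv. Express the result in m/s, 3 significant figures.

Δv ≈ 4950 m/s

v_e = Isp · g₀ = 840 × 9.8 = 8232.0 m/s.
m_f = m₀ − m_prop = 25.9 − 11.7 = 14.2 t.
By the Tsiolkovsky rocket equation, Δv = v_e · ln(m₀/m_f) = 8232.0 × ln(1.824) = 8232.0 × 0.6010 ≈ 4947.4 m/s.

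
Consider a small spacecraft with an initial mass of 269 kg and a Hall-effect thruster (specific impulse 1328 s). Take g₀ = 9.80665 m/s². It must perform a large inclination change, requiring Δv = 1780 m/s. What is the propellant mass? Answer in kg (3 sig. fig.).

propellant mass ≈ 34.4 kg

v_e = Isp · g₀ = 1328 × 9.80665 = 13023.2 m/s.
Rocket equation: m₀/m_f = exp(Δv / v_e) = exp(1780 / 13023.2) = exp(0.1367) = 1.1465.
m_f = 269 / 1.1465 = 234.627 kg, so propellant = m₀ − m_f = 269 − 234.627 = 34.373 kg.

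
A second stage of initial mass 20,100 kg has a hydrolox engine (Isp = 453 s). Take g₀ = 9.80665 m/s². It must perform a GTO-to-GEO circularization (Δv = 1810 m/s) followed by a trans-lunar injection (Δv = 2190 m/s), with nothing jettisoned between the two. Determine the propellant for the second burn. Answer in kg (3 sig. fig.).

v_e = Isp · g₀ = 453 × 9.80665 = 4442.4 m/s.
After the first burn: m = 20100 × exp(−1810/4442.4) = 20100 × 0.66535 = 13,373.5 kg.
After the second burn: m = 13,373.5 × exp(−2190/4442.4) = 13,373.5 × 0.61081 = 8,168.67 kg.
Second-burn propellant = 13,373.5 − 8,168.67 = 5,204.83 kg.

propellant for the second burn ≈ 5200 kg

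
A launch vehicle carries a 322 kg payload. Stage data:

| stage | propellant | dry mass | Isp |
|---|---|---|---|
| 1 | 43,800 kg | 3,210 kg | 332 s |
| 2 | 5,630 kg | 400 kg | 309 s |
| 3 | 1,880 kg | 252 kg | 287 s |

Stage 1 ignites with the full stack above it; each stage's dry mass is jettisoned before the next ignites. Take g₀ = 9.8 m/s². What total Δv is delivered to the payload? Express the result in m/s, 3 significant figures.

Ignition mass of stage 1 = 43,800+3,210 + 5,630+400 + 1,880+252 + 322 = 55,494 kg.
Stage 1: m₀ = 55,494 kg, m_f = 55,494 − 43,800 = 11,694 kg; Δv = 332×9.8×ln(4.746) = 3253.6×1.5572 ≈ 5067 m/s.
Stage 2: m₀ = 8,484 kg, m_f = 8,484 − 5,630 = 2,854 kg; Δv = 309×9.8×ln(2.973) = 3028.2×1.0895 ≈ 3299 m/s.
Stage 3: m₀ = 2,454 kg, m_f = 2,454 − 1,880 = 574 kg; Δv = 287×9.8×ln(4.275) = 2812.6×1.4528 ≈ 4086 m/s.
Total Δv = 5067 + 3299 + 4086 = 12452 m/s.

Δv ≈ 12500 m/s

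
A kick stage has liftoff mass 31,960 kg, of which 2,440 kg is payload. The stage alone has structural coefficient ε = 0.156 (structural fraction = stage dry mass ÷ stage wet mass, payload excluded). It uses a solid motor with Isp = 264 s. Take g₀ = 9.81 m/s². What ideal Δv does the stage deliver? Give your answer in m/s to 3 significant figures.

Stage wet mass = m₀ − payload = 31,960 − 2,440 = 29,520 kg.
Stage dry mass = ε × stage wet mass = 0.156 × 29,520 = 4,605.12 kg.
Burnout mass m_f = stage dry + payload = 4,605.12 + 2,440 = 7,045.12 kg.
v_e = Isp · g₀ = 264 × 9.81 = 2589.8 m/s.
Δv = v_e · ln(31,960/7,045.12) = 2589.8 × ln(4.536) = 2589.8 × 1.5121 ≈ 3916 m/s.

Δv ≈ 3920 m/s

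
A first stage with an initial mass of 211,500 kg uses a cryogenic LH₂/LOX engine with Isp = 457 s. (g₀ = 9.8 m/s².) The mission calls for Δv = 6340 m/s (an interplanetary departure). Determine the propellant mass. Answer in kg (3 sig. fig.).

v_e = Isp · g₀ = 457 × 9.8 = 4478.6 m/s.
Rocket equation: m₀/m_f = exp(Δv / v_e) = exp(6340 / 4478.6) = exp(1.4156) = 4.1190.
m_f = 211,500 / 4.1190 = 51,347.4 kg, so propellant = m₀ − m_f = 211,500 − 51,347.4 = 160,152.6 kg.

propellant mass ≈ 160000 kg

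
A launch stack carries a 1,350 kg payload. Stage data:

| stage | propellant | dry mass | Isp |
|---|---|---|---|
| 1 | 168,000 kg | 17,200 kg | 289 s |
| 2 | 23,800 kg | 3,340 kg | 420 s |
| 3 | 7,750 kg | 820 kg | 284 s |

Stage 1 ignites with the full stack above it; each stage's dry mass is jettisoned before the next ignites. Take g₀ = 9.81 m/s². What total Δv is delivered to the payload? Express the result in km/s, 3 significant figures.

Ignition mass of stage 1 = 168,000+17,200 + 23,800+3,340 + 7,750+820 + 1,350 = 222,260 kg.
Stage 1: m₀ = 222,260 kg, m_f = 222,260 − 168,000 = 54,260 kg; Δv = 289×9.81×ln(4.096) = 2835.1×1.4101 ≈ 3998 m/s.
Stage 2: m₀ = 37,060 kg, m_f = 37,060 − 23,800 = 13,260 kg; Δv = 420×9.81×ln(2.795) = 4120.2×1.0278 ≈ 4235 m/s.
Stage 3: m₀ = 9,920 kg, m_f = 9,920 − 7,750 = 2,170 kg; Δv = 284×9.81×ln(4.571) = 2786.0×1.5198 ≈ 4234 m/s.
Total Δv = 3998 + 4235 + 4234 = 12467 m/s.

Δv ≈ 12.5 km/s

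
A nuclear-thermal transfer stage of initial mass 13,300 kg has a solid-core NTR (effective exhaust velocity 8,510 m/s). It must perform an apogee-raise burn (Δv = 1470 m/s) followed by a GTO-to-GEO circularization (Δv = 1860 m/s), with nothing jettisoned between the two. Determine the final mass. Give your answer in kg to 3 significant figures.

final mass ≈ 8990 kg

After the first burn: m = 13300 × exp(−1470/8510.0) = 13300 × 0.84136 = 11,190.1 kg.
After the second burn: m = 11,190.1 × exp(−1860/8510.0) = 11,190.1 × 0.80367 = 8,993.15 kg.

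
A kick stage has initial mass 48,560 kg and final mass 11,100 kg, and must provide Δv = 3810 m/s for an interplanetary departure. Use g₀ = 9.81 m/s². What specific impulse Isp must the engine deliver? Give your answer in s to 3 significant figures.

Isp ≈ 263 s

ln(m₀/m_f) = ln(48560/11100) = ln(4.375) = 1.4759.
v_e = Δv / ln(m₀/m_f) = 3810 / 1.4759 = 2581.6 m/s.
Isp = v_e / g₀ = 2581.6 / 9.81 = 263.2 s.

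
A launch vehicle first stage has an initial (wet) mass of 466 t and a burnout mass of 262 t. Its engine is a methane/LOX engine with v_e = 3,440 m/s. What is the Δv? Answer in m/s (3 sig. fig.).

Δv ≈ 1980 m/s

Rocket equation: Δv = v_e · ln(m₀/m_f) = 3440.0 × ln(1.779) = 3440.0 × 0.5758 ≈ 1980.9 m/s.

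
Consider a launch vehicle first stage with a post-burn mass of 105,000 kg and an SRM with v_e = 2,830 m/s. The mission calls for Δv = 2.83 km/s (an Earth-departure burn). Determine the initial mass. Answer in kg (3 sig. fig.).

initial mass ≈ 285000 kg

m₀/m_f = exp(Δv / v_e) = exp(2830 / 2830.0) = exp(1.0000) = 2.7183.
m₀ = m_f × 2.7183 = 105,000 × 2.7183 = 285,422 kg.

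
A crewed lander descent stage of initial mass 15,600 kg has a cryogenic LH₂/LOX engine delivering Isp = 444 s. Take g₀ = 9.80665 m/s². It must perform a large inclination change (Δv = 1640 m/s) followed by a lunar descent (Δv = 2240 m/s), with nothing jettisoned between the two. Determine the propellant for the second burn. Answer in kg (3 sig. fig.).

propellant for the second burn ≈ 4300 kg

v_e = Isp · g₀ = 444 × 9.80665 = 4354.2 m/s.
After the first burn: m = 15600 × exp(−1640/4354.2) = 15600 × 0.68615 = 10,703.9 kg.
After the second burn: m = 10,703.9 × exp(−2240/4354.2) = 10,703.9 × 0.59783 = 6,399.11 kg.
Second-burn propellant = 10,703.9 − 6,399.11 = 4,304.79 kg.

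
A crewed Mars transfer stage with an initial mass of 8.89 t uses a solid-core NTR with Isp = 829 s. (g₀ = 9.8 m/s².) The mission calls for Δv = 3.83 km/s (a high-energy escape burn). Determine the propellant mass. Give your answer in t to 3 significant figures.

v_e = Isp · g₀ = 829 × 9.8 = 8124.2 m/s.
Using Δv = v_e ln(m₀/m_f): m₀/m_f = exp(Δv / v_e) = exp(3830 / 8124.2) = exp(0.4714) = 1.6023.
m_f = 8.89 / 1.6023 = 5.54827 t, so propellant = m₀ − m_f = 8.89 − 5.54827 = 3.34173 t.

propellant mass ≈ 3.34 t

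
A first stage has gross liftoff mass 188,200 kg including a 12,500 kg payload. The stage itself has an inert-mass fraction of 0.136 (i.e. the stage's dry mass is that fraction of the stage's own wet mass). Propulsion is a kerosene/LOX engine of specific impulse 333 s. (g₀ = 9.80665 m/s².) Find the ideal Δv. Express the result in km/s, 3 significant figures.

Stage wet mass = m₀ − payload = 188,200 − 12,500 = 175,700 kg.
Stage dry mass = ε × stage wet mass = 0.136 × 175,700 = 23,895.2 kg.
Burnout mass m_f = stage dry + payload = 23,895.2 + 12,500 = 36,395.2 kg.
v_e = Isp · g₀ = 333 × 9.80665 = 3265.6 m/s.
Rocket equation: Δv = v_e · ln(188,200/36,395.2) = 3265.6 × ln(5.171) = 3265.6 × 1.6431 ≈ 5366 m/s.

Δv ≈ 5.37 km/s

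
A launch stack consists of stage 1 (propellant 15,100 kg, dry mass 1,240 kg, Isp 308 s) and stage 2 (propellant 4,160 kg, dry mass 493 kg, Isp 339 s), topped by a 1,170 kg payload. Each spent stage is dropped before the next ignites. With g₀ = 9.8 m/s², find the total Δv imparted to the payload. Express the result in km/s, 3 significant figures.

Δv ≈ 7.62 km/s

Ignition mass of stage 1 = 15,100+1,240 + 4,160+493 + 1,170 = 22,163 kg.
Stage 1: m₀ = 22,163 kg, m_f = 22,163 − 15,100 = 7,063 kg; Δv = 308×9.8×ln(3.138) = 3018.4×1.1436 ≈ 3452 m/s.
Stage 2: m₀ = 5,823 kg, m_f = 5,823 − 4,160 = 1,663 kg; Δv = 339×9.8×ln(3.502) = 3322.2×1.2532 ≈ 4163 m/s.
Total Δv = 3452 + 4163 = 7615 m/s.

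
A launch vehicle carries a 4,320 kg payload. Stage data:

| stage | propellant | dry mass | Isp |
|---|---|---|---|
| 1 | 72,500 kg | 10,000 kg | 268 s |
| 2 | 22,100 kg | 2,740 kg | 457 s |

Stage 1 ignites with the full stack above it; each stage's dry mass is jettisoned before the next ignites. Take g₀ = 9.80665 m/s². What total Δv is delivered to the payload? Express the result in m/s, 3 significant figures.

Δv ≈ 9110 m/s

Ignition mass of stage 1 = 72,500+10,000 + 22,100+2,740 + 4,320 = 111,660 kg.
Stage 1: m₀ = 111,660 kg, m_f = 111,660 − 72,500 = 39,160 kg; Δv = 268×9.80665×ln(2.851) = 2628.2×1.0478 ≈ 2754 m/s.
Stage 2: m₀ = 29,160 kg, m_f = 29,160 − 22,100 = 7,060 kg; Δv = 457×9.80665×ln(4.13) = 4481.6×1.4184 ≈ 6357 m/s.
Total Δv = 2754 + 6357 = 9111 m/s.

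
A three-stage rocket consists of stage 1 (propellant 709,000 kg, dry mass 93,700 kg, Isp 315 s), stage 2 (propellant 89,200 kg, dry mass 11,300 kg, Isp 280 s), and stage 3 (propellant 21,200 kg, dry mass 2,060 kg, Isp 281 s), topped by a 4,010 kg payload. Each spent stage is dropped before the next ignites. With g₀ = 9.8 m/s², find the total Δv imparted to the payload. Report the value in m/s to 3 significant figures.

Δv ≈ 11900 m/s

Ignition mass of stage 1 = 709,000+93,700 + 89,200+11,300 + 21,200+2,060 + 4,010 = 930,470 kg.
Stage 1: m₀ = 930,470 kg, m_f = 930,470 − 709,000 = 221,470 kg; Δv = 315×9.8×ln(4.201) = 3087.0×1.4354 ≈ 4431 m/s.
Stage 2: m₀ = 127,770 kg, m_f = 127,770 − 89,200 = 38,570 kg; Δv = 280×9.8×ln(3.313) = 2744.0×1.1978 ≈ 3287 m/s.
Stage 3: m₀ = 27,270 kg, m_f = 27,270 − 21,200 = 6,070 kg; Δv = 281×9.8×ln(4.493) = 2753.8×1.5024 ≈ 4137 m/s.
Total Δv = 4431 + 3287 + 4137 = 11855 m/s.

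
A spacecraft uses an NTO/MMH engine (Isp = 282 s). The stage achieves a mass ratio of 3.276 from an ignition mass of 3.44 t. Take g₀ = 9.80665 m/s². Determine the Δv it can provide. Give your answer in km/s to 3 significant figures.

Δv ≈ 3.28 km/s

v_e = Isp · g₀ = 282 × 9.80665 = 2765.5 m/s.
Using Δv = v_e ln(m₀/m_f): Δv = v_e · ln(3.276) = 2765.5 × 1.1866 ≈ 3281.6 m/s.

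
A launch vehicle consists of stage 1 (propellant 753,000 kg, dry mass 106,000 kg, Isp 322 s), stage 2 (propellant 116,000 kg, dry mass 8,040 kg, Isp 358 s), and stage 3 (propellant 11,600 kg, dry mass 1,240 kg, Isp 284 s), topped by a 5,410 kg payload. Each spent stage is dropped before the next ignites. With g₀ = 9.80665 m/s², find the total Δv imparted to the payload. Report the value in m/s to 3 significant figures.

Ignition mass of stage 1 = 753,000+106,000 + 116,000+8,040 + 11,600+1,240 + 5,410 = 1,001,290 kg.
Stage 1: m₀ = 1,001,290 kg, m_f = 1,001,290 − 753,000 = 248,290 kg; Δv = 322×9.80665×ln(4.033) = 3157.7×1.3944 ≈ 4403 m/s.
Stage 2: m₀ = 142,290 kg, m_f = 142,290 − 116,000 = 26,290 kg; Δv = 358×9.80665×ln(5.412) = 3510.8×1.6887 ≈ 5929 m/s.
Stage 3: m₀ = 18,250 kg, m_f = 18,250 − 11,600 = 6,650 kg; Δv = 284×9.80665×ln(2.744) = 2785.1×1.0095 ≈ 2812 m/s.
Total Δv = 4403 + 5929 + 2812 = 13144 m/s.

Δv ≈ 13100 m/s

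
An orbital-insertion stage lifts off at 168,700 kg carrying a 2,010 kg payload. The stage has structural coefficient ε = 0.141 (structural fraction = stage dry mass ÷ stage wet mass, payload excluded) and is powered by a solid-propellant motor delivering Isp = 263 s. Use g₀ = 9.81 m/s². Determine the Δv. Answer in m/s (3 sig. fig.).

Δv ≈ 4870 m/s

Stage wet mass = m₀ − payload = 168,700 − 2,010 = 166,690 kg.
Stage dry mass = ε × stage wet mass = 0.141 × 166,690 = 23,503.3 kg.
Burnout mass m_f = stage dry + payload = 23,503.3 + 2,010 = 25,513.3 kg.
v_e = Isp · g₀ = 263 × 9.81 = 2580.0 m/s.
Δv = v_e · ln(168,700/25,513.3) = 2580.0 × ln(6.612) = 2580.0 × 1.8889 ≈ 4873 m/s.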